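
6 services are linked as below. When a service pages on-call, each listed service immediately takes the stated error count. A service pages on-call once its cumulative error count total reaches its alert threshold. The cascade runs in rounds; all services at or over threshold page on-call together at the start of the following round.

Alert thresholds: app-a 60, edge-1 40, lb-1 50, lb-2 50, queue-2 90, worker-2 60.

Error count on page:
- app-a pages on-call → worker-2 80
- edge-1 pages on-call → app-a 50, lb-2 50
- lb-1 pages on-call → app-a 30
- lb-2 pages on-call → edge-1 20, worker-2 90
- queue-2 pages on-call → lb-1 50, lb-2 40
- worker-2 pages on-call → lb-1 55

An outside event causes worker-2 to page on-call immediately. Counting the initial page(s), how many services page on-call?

Round 1 — worker-2 pages on-call (initial).
  lb-1: +55 → 55 ≥ 50
Round 2 — lb-1 pages on-call.
  app-a: +30 → 30 < 60
No further pages.

2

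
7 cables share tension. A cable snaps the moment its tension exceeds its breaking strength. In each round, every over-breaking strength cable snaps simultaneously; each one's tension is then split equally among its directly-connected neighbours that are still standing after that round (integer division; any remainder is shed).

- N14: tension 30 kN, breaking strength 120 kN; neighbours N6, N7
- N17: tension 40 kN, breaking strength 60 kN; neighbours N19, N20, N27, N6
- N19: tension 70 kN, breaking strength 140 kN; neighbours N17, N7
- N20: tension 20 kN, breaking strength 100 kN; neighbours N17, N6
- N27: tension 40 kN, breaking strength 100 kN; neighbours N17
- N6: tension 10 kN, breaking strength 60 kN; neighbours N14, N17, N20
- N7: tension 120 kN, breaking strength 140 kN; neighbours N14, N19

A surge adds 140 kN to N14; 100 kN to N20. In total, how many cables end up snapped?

6

Round 1 — N14 at 170 > 120; N20 at 120 > 100. N14, N20 snap.
  N14 sheds 170 kN to N6, N7: 85 each.
    N6: 10+85 = 95 > 60
    N7: 120+85 = 205 > 140
  N20 sheds 120 kN to N17, N6: 60 each.
    N17: 40+60 = 100 > 60
    N6: 95+60 = 155 > 60
Round 2 — N17, N6, N7 snap.
  N17 sheds 100 kN to N19, N27: 50 each.
    N19: 70+50 = 120 ≤ 140
    N27: 40+50 = 90 ≤ 100
  N6 sheds 155 kN: no online neighbours, lost.
  N7 sheds 205 kN to N19: 205 each.
    N19: 120+205 = 325 > 140
Round 3 — N19 snaps.
  N19 sheds 325 kN: no online neighbours, lost.
No further breaks.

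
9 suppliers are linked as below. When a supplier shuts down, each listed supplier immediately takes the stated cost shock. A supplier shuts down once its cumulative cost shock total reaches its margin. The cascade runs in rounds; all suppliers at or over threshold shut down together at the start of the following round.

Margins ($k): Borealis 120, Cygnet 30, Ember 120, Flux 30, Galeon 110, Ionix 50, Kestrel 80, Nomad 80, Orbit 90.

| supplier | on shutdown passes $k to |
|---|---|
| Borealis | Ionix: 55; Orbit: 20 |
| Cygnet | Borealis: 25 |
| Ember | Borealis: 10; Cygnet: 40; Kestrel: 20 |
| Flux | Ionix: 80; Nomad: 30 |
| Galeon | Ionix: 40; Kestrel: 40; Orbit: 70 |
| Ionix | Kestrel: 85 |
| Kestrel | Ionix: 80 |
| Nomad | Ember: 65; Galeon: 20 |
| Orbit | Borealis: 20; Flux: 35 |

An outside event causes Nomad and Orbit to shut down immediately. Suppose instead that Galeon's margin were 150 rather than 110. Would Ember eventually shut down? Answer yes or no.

no

With Galeon's margin at 150:
Round 1 — Nomad, Orbit shut down (initial).
  Borealis: +20 → 20 < 120
  Ember: +65 → 65 < 120
  Flux: +35 → 35 ≥ 30
  Galeon: +20 → 20 < 150
Round 2 — Flux shuts down.
  Ionix: +80 → 80 ≥ 50
Round 3 — Ionix shuts down.
  Kestrel: +85 → 85 ≥ 80
Round 4 — Kestrel shuts down.
No further shutdowns.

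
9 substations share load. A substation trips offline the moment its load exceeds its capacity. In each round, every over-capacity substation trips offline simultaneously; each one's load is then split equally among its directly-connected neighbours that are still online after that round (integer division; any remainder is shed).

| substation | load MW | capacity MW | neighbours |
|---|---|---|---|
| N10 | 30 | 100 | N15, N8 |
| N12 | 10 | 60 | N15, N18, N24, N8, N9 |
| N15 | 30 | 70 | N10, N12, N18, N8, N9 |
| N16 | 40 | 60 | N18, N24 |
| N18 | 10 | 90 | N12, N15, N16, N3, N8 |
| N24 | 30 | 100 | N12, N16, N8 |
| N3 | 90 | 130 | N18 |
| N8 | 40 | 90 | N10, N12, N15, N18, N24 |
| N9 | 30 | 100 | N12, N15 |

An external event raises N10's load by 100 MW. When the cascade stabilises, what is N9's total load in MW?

Round 1 — N10 at 130 > 100. N10 trips offline.
  N10 sheds 130 MW to N15, N8: 65 each.
    N15: 30+65 = 95 > 70
    N8: 40+65 = 105 > 90
Round 2 — N15, N8 trip offline.
  N15 sheds 95 MW to N12, N18, N9: 31 each (2 lost).
    N12: 10+31 = 41 ≤ 60
    N18: 10+31 = 41 ≤ 90
    N9: 30+31 = 61 ≤ 100
  N8 sheds 105 MW to N12, N18, N24: 35 each.
    N12: 41+35 = 76 > 60
    N18: 41+35 = 76 ≤ 90
    N24: 30+35 = 65 ≤ 100
Round 3 — N12 trips offline.
  N12 sheds 76 MW to N18, N24, N9: 25 each (1 lost).
    N18: 76+25 = 101 > 90
    N24: 65+25 = 90 ≤ 100
    N9: 61+25 = 86 ≤ 100
Round 4 — N18 trips offline.
  N18 sheds 101 MW to N16, N3: 50 each (1 lost).
    N16: 40+50 = 90 > 60
    N3: 90+50 = 140 > 130
Round 5 — N16, N3 trip offline.
  N16 sheds 90 MW to N24: 90 each.
    N24: 90+90 = 180 > 100
  N3 sheds 140 MW: no online neighbours, lost.
Round 6 — N24 trips offline.
  N24 sheds 180 MW: no online neighbours, lost.
No further trips.

86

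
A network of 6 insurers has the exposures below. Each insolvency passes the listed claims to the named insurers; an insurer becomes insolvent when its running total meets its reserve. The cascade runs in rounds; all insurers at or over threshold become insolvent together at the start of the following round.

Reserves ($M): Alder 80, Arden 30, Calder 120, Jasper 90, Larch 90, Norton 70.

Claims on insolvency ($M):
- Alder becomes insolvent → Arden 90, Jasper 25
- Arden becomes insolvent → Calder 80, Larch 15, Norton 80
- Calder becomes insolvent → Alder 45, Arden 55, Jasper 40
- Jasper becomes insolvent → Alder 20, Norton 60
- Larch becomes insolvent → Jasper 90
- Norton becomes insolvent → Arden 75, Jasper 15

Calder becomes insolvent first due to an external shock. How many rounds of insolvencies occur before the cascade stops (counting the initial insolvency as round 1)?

3

Round 1 — Calder becomes insolvent (initial).
  Alder: +45 → 45 < 80
  Arden: +55 → 55 ≥ 30
  Jasper: +40 → 40 < 90
Round 2 — Arden becomes insolvent.
  Larch: +15 → 15 < 90
  Norton: +80 → 80 ≥ 70
Round 3 — Norton becomes insolvent.
  Jasper: +15 → 55 < 90
No further insolvencies.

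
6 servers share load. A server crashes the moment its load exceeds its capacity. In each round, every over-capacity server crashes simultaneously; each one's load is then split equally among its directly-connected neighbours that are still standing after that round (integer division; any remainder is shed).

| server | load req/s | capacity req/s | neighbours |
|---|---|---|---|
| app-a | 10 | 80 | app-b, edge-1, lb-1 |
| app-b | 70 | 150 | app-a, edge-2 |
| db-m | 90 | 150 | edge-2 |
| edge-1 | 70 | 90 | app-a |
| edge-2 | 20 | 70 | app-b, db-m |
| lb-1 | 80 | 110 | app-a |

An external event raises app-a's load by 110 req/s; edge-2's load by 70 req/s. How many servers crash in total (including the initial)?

Round 1 — app-a at 120 > 80; edge-2 at 90 > 70. app-a, edge-2 crash.
  app-a sheds 120 req/s to app-b, edge-1, lb-1: 40 each.
    app-b: 70+40 = 110 ≤ 150
    edge-1: 70+40 = 110 > 90
    lb-1: 80+40 = 120 > 110
  edge-2 sheds 90 req/s to app-b, db-m: 45 each.
    app-b: 110+45 = 155 > 150
    db-m: 90+45 = 135 ≤ 150
Round 2 — app-b, edge-1, lb-1 crash.
  app-b sheds 155 req/s: no online neighbours, lost.
  edge-1 sheds 110 req/s: no online neighbours, lost.
  lb-1 sheds 120 req/s: no online neighbours, lost.
No further crashes.

5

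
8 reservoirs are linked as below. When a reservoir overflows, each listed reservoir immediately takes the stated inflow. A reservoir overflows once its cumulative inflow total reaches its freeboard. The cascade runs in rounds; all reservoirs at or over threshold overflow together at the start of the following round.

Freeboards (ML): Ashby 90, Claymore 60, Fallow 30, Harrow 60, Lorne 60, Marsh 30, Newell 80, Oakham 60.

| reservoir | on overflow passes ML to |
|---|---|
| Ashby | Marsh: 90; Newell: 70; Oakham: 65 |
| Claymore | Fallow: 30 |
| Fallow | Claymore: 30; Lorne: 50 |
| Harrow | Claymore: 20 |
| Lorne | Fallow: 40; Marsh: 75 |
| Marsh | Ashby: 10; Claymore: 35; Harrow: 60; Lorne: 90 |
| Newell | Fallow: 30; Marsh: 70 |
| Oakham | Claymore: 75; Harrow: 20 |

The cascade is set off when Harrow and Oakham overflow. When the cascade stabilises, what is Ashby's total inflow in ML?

Round 1 — Harrow, Oakham overflow (initial).
  Claymore: +20+75 → 95 ≥ 60
Round 2 — Claymore overflows.
  Fallow: +30 → 30 ≥ 30
Round 3 — Fallow overflows.
  Lorne: +50 → 50 < 60
No further overflows.

0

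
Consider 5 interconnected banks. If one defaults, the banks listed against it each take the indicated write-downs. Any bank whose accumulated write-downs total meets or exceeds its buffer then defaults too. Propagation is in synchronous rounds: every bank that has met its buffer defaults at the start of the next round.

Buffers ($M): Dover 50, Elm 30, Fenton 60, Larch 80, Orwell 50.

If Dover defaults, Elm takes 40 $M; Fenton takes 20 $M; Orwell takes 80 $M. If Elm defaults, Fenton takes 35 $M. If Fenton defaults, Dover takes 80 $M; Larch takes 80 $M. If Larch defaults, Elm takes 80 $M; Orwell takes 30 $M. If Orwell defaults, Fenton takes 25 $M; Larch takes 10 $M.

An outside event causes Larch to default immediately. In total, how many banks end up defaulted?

2

Round 1 — Larch defaults (initial).
  Elm: +80 → 80 ≥ 30
  Orwell: +30 → 30 < 50
Round 2 — Elm defaults.
  Fenton: +35 → 35 < 60
No further defaults.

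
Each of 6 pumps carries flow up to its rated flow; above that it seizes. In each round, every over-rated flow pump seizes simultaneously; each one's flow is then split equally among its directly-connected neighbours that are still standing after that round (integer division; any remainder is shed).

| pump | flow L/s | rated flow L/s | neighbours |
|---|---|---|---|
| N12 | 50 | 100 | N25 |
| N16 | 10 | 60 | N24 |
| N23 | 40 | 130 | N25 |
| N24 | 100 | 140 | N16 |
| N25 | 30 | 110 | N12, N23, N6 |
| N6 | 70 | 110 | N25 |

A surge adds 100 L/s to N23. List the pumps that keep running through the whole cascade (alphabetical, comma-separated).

N16, N24

Round 1 — N23 at 140 > 130. N23 seizes.
  N23 sheds 140 L/s to N25: 140 each.
    N25: 30+140 = 170 > 110
Round 2 — N25 seizes.
  N25 sheds 170 L/s to N12, N6: 85 each.
    N12: 50+85 = 135 > 100
    N6: 70+85 = 155 > 110
Round 3 — N12, N6 seize.
  N12 sheds 135 L/s: no online neighbours, lost.
  N6 sheds 155 L/s: no online neighbours, lost.
No further seizures.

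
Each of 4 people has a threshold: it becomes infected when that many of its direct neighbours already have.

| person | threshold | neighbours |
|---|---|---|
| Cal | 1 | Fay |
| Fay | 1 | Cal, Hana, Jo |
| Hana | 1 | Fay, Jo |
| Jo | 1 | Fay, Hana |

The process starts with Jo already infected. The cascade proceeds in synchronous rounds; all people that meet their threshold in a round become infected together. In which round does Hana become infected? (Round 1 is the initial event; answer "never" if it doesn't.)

Round 1 — Jo becomes infected (initial).
Round 2 — checking thresholds:
  Fay: 1 of 3 neighbours ≥ 1, becomes infected.
  Hana: 1 of 2 neighbours ≥ 1, becomes infected.
Round 3 — checking thresholds:
  Cal: 1 of 1 neighbours ≥ 1, becomes infected.
Round 4 — no new infections; cascade stops.

2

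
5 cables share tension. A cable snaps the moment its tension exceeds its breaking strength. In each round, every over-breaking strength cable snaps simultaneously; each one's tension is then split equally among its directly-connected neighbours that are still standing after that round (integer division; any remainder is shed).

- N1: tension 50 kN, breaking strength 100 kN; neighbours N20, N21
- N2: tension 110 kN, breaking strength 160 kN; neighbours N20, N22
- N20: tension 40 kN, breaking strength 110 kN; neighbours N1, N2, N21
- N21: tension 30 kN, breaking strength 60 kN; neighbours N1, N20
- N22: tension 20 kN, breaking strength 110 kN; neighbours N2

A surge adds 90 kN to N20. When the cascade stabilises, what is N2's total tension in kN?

153

Round 1 — N20 at 130 > 110. N20 snaps.
  N20 sheds 130 kN to N1, N2, N21: 43 each (1 lost).
    N1: 50+43 = 93 ≤ 100
    N2: 110+43 = 153 ≤ 160
    N21: 30+43 = 73 > 60
Round 2 — N21 snaps.
  N21 sheds 73 kN to N1: 73 each.
    N1: 93+73 = 166 > 100
Round 3 — N1 snaps.
  N1 sheds 166 kN: no online neighbours, lost.
No further breaks.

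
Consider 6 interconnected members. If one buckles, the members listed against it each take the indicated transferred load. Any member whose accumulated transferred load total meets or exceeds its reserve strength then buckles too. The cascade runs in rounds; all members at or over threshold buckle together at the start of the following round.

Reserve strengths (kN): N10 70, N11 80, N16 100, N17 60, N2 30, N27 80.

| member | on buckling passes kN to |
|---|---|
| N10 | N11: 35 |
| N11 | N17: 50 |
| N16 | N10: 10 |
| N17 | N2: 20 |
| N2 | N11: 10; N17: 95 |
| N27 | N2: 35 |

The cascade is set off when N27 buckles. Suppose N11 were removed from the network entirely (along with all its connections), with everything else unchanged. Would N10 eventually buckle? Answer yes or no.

no

With N11 removed:
Round 1 — N27 buckles (initial).
  N2: +35 → 35 ≥ 30
Round 2 — N2 buckles.
  N17: +95 → 95 ≥ 60
Round 3 — N17 buckles.
No further bucklings.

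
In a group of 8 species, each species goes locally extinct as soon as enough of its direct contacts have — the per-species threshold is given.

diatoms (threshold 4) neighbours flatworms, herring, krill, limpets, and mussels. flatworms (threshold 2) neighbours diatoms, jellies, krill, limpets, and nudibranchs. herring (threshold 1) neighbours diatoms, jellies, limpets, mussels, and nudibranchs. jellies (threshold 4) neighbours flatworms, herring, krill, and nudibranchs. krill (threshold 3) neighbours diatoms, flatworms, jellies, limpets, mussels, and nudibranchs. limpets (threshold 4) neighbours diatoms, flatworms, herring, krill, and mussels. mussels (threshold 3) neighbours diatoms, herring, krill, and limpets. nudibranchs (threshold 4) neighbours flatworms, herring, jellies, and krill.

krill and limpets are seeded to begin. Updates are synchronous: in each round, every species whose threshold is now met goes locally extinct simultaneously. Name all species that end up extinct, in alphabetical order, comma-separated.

Round 1 — krill, limpets go locally extinct (initial).
Round 2 — checking thresholds:
  diatoms: 2 of 5 neighbours < 4, holds.
  flatworms: 2 of 5 neighbours ≥ 2, goes locally extinct.
  herring: 1 of 5 neighbours ≥ 1, goes locally extinct.
  jellies: 1 of 4 neighbours < 4, holds.
  mussels: 2 of 4 neighbours < 3, holds.
  nudibranchs: 1 of 4 neighbours < 4, holds.
Round 3 — checking thresholds:
  diatoms: 4 of 5 neighbours ≥ 4, goes locally extinct.
  jellies: 3 of 4 neighbours < 4, holds.
  mussels: 3 of 4 neighbours ≥ 3, goes locally extinct.
  nudibranchs: 3 of 4 neighbours < 4, holds.
Round 4 — no new extinctions; cascade stops.

diatoms, flatworms, herring, krill, limpets, mussels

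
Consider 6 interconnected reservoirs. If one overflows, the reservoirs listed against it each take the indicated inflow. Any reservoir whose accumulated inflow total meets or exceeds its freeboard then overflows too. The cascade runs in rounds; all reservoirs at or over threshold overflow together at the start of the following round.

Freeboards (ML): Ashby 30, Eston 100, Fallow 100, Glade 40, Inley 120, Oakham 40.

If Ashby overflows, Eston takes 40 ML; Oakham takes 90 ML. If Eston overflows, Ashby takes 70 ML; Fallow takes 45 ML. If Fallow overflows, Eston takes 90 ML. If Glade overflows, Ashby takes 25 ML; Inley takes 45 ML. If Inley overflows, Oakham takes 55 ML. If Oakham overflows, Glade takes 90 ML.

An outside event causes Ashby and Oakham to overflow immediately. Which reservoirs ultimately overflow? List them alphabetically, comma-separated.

Round 1 — Ashby, Oakham overflow (initial).
  Eston: +40 → 40 < 100
  Glade: +90 → 90 ≥ 40
Round 2 — Glade overflows.
  Inley: +45 → 45 < 120
No further overflows.

Ashby, Glade, Oakham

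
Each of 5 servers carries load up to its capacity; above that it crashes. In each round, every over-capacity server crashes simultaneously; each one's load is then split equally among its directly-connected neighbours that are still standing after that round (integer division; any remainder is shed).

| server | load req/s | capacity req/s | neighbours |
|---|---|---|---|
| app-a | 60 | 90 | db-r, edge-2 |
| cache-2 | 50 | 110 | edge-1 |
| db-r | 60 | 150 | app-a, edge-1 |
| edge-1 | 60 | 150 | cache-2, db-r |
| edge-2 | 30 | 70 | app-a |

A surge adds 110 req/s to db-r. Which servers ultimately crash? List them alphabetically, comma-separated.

app-a, db-r, edge-2

Round 1 — db-r at 170 > 150. db-r crashes.
  db-r sheds 170 req/s to app-a, edge-1: 85 each.
    app-a: 60+85 = 145 > 90
    edge-1: 60+85 = 145 ≤ 150
Round 2 — app-a crashes.
  app-a sheds 145 req/s to edge-2: 145 each.
    edge-2: 30+145 = 175 > 70
Round 3 — edge-2 crashes.
  edge-2 sheds 175 req/s: no online neighbours, lost.
No further crashes.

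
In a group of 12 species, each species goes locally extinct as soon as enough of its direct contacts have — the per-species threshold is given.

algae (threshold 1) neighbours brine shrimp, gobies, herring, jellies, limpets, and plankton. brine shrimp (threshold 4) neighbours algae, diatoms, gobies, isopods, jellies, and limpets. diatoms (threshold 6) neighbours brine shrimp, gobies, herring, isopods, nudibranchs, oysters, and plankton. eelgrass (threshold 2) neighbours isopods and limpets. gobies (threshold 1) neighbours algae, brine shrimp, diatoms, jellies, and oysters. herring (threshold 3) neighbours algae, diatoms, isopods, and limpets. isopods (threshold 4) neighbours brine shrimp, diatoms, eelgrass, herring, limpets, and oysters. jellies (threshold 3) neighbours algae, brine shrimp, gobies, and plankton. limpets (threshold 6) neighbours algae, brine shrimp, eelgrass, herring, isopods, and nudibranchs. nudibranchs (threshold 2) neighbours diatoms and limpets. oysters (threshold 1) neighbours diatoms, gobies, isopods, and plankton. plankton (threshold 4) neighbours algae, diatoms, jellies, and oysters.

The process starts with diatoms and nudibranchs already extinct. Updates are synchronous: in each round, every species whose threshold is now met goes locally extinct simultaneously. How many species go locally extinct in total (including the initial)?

5

Round 1 — diatoms, nudibranchs go locally extinct (initial).
Round 2 — checking thresholds:
  brine shrimp: 1 of 6 neighbours < 4, holds.
  gobies: 1 of 5 neighbours ≥ 1, goes locally extinct.
  herring: 1 of 4 neighbours < 3, holds.
  isopods: 1 of 6 neighbours < 4, holds.
  limpets: 1 of 6 neighbours < 6, holds.
  oysters: 1 of 4 neighbours ≥ 1, goes locally extinct.
  plankton: 1 of 4 neighbours < 4, holds.
Round 3 — checking thresholds:
  algae: 1 of 6 neighbours ≥ 1, goes locally extinct.
  brine shrimp: 2 of 6 neighbours < 4, holds.
  herring: 1 of 4 neighbours < 3, holds.
  isopods: 2 of 6 neighbours < 4, holds.
  jellies: 1 of 4 neighbours < 3, holds.
  limpets: 1 of 6 neighbours < 6, holds.
  plankton: 2 of 4 neighbours < 4, holds.
Round 4 — no new extinctions; cascade stops.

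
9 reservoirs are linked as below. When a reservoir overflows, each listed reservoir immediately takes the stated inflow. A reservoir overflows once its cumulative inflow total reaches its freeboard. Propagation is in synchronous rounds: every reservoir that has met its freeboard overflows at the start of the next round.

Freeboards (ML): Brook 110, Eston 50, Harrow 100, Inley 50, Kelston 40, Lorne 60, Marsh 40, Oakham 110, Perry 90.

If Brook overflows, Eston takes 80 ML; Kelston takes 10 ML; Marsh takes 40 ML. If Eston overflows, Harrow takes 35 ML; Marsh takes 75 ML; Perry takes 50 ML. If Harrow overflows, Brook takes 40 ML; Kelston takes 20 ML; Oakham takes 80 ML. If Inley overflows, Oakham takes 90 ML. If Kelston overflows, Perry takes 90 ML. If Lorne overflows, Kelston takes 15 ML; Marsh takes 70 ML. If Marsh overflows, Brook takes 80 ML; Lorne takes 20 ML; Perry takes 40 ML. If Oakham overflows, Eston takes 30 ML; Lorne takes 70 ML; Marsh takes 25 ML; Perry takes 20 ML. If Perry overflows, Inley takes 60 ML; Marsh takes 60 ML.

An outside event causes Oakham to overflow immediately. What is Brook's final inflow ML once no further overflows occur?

Round 1 — Oakham overflows (initial).
  Eston: +30 → 30 < 50
  Lorne: +70 → 70 ≥ 60
  Marsh: +25 → 25 < 40
  Perry: +20 → 20 < 90
Round 2 — Lorne overflows.
  Kelston: +15 → 15 < 40
  Marsh: +70 → 95 ≥ 40
Round 3 — Marsh overflows.
  Brook: +80 → 80 < 110
  Perry: +40 → 60 < 90
No further overflows.

80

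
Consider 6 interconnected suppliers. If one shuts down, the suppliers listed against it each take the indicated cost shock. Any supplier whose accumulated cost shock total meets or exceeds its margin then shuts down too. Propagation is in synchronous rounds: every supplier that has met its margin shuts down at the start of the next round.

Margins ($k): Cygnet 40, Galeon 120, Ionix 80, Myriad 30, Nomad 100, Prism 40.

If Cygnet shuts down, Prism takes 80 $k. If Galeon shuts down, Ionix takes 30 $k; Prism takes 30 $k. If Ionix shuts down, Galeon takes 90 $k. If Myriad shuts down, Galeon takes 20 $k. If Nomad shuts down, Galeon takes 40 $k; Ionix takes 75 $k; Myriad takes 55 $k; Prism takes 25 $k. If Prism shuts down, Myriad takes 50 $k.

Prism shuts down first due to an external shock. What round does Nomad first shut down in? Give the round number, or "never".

Round 1 — Prism shuts down (initial).
  Myriad: +50 → 50 ≥ 30
Round 2 — Myriad shuts down.
  Galeon: +20 → 20 < 120
No further shutdowns.

never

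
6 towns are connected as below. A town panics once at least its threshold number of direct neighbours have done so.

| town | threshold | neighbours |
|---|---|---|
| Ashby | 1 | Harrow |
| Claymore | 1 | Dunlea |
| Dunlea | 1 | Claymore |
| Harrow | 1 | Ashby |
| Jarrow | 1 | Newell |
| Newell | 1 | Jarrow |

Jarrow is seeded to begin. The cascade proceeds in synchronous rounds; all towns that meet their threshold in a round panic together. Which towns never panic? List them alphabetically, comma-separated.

Ashby, Claymore, Dunlea, Harrow

Round 1 — Jarrow panics (initial).
Round 2 — checking thresholds:
  Newell: 1 of 1 neighbours ≥ 1, panics.
Round 3 — no new panics; cascade stops.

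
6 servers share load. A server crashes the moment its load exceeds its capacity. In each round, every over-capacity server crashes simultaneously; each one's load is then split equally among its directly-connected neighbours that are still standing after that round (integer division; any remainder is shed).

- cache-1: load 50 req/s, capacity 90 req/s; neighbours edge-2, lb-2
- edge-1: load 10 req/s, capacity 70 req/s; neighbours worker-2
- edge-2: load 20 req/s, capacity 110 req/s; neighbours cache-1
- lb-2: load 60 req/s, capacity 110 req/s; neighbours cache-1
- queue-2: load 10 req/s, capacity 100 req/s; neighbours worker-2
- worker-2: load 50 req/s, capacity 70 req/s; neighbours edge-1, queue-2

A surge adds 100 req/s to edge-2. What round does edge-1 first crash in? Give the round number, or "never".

never

Round 1 — edge-2 at 120 > 110. edge-2 crashes.
  edge-2 sheds 120 req/s to cache-1: 120 each.
    cache-1: 50+120 = 170 > 90
Round 2 — cache-1 crashes.
  cache-1 sheds 170 req/s to lb-2: 170 each.
    lb-2: 60+170 = 230 > 110
Round 3 — lb-2 crashes.
  lb-2 sheds 230 req/s: no online neighbours, lost.
No further crashes.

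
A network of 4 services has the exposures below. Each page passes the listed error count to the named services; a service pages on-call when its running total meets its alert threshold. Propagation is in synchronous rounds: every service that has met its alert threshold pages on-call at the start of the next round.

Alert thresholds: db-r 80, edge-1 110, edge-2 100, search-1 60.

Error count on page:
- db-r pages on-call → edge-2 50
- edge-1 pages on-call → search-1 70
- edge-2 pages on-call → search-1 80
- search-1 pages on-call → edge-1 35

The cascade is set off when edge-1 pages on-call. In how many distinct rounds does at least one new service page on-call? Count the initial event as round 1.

2

Round 1 — edge-1 pages on-call (initial).
  search-1: +70 → 70 ≥ 60
Round 2 — search-1 pages on-call.
No further pages.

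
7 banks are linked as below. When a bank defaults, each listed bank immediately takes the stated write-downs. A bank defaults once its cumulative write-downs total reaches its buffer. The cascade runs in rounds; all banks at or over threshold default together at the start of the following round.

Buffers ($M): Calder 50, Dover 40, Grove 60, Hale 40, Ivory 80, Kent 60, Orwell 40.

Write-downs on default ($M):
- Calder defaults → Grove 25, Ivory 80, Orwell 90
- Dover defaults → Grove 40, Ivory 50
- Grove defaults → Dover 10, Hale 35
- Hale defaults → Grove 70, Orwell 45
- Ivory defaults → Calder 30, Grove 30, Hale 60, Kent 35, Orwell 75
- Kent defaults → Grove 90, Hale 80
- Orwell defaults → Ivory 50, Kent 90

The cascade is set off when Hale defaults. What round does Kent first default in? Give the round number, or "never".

Round 1 — Hale defaults (initial).
  Grove: +70 → 70 ≥ 60
  Orwell: +45 → 45 ≥ 40
Round 2 — Grove, Orwell default.
  Dover: +10 → 10 < 40
  Ivory: +50 → 50 < 80
  Kent: +90 → 90 ≥ 60
Round 3 — Kent defaults.
No further defaults.

3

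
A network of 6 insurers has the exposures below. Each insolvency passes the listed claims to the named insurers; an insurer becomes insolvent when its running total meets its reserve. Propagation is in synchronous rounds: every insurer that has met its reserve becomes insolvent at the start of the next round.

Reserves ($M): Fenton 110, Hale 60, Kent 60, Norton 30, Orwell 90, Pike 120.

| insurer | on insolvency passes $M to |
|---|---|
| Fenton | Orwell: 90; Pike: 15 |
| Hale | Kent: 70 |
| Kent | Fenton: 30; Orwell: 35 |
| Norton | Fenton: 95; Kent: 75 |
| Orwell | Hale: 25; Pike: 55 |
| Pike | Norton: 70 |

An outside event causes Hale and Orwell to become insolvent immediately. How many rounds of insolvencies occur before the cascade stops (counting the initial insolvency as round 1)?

Round 1 — Hale, Orwell become insolvent (initial).
  Kent: +70 → 70 ≥ 60
  Pike: +55 → 55 < 120
Round 2 — Kent becomes insolvent.
  Fenton: +30 → 30 < 110
No further insolvencies.

2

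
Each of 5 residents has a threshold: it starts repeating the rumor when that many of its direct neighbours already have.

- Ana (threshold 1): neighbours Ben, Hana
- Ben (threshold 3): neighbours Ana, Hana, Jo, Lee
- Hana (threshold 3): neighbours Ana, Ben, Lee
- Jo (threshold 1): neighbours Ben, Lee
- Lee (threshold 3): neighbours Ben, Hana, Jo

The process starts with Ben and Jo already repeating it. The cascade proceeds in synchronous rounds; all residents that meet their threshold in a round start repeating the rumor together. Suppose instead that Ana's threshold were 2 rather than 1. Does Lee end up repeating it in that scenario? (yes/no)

no

With Ana's threshold at 2:
Round 1 — Ben, Jo start repeating the rumor (initial).
Round 2 — no new spreads; cascade stops.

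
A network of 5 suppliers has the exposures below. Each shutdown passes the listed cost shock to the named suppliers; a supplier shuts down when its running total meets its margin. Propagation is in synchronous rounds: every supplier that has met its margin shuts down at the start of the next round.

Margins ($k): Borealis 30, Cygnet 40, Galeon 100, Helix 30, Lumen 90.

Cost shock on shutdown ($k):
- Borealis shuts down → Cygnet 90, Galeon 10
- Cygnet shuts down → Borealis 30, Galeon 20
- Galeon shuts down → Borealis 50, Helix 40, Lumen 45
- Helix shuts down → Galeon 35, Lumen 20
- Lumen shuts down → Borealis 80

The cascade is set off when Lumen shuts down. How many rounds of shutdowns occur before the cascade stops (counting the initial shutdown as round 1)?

Round 1 — Lumen shuts down (initial).
  Borealis: +80 → 80 ≥ 30
Round 2 — Borealis shuts down.
  Cygnet: +90 → 90 ≥ 40
  Galeon: +10 → 10 < 100
Round 3 — Cygnet shuts down.
  Galeon: +20 → 30 < 100
No further shutdowns.

3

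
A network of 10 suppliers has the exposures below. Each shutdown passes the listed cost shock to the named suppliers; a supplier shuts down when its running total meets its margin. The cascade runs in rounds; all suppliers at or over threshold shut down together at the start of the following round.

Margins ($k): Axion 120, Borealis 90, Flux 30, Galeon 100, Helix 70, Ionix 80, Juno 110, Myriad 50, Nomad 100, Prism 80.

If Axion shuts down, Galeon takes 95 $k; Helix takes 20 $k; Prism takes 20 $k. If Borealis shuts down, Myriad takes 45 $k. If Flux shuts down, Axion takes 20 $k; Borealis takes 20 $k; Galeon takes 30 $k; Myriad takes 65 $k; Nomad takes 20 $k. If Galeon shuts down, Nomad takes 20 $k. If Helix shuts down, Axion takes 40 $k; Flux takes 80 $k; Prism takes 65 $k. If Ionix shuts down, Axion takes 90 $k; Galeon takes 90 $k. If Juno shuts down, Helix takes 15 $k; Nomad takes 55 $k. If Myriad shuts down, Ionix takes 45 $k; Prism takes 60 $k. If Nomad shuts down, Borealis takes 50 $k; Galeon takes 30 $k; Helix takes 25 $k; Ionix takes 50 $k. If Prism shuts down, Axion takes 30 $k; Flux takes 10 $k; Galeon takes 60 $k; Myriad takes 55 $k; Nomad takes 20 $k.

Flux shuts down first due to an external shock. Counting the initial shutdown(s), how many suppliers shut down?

2

Round 1 — Flux shuts down (initial).
  Axion: +20 → 20 < 120
  Borealis: +20 → 20 < 90
  Galeon: +30 → 30 < 100
  Myriad: +65 → 65 ≥ 50
  Nomad: +20 → 20 < 100
Round 2 — Myriad shuts down.
  Ionix: +45 → 45 < 80
  Prism: +60 → 60 < 80
No further shutdowns.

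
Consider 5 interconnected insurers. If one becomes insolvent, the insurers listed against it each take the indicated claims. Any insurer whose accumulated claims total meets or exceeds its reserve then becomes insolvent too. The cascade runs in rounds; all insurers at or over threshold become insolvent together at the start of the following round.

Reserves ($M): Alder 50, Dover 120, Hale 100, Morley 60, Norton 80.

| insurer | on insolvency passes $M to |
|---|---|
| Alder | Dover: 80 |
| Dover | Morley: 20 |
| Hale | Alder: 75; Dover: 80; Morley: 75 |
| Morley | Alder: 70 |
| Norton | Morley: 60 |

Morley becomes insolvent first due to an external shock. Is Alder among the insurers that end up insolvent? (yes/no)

yes

Round 1 — Morley becomes insolvent (initial).
  Alder: +70 → 70 ≥ 50
Round 2 — Alder becomes insolvent.
  Dover: +80 → 80 < 120
No further insolvencies.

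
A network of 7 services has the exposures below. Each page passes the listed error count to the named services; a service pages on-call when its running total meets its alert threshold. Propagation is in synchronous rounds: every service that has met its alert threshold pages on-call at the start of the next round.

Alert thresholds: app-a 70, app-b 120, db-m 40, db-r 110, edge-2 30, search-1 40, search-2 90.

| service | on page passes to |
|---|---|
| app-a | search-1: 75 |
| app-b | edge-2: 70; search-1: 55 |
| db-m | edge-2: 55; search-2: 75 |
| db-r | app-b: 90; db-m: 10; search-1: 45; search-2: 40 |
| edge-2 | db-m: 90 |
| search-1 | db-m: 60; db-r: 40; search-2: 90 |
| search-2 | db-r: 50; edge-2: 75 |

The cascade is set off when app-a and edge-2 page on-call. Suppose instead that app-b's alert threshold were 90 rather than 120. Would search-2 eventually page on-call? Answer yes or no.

yes

With app-b's alert threshold at 90:
Round 1 — app-a, edge-2 page on-call (initial).
  db-m: +90 → 90 ≥ 40
  search-1: +75 → 75 ≥ 40
Round 2 — db-m, search-1 page on-call.
  db-r: +40 → 40 < 110
  search-2: +75+90 → 165 ≥ 90
Round 3 — search-2 pages on-call.
  db-r: +50 → 90 < 110
No further pages.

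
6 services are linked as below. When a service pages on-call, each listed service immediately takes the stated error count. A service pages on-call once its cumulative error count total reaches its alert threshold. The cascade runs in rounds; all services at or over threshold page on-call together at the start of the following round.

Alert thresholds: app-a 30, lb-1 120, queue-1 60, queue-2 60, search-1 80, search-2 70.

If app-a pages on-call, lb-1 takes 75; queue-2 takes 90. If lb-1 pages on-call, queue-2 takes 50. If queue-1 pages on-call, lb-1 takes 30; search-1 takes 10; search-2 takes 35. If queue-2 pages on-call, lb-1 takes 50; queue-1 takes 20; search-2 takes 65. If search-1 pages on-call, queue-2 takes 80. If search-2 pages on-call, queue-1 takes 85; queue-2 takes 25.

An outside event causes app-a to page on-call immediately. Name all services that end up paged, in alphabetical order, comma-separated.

Round 1 — app-a pages on-call (initial).
  lb-1: +75 → 75 < 120
  queue-2: +90 → 90 ≥ 60
Round 2 — queue-2 pages on-call.
  lb-1: +50 → 125 ≥ 120
  queue-1: +20 → 20 < 60
  search-2: +65 → 65 < 70
Round 3 — lb-1 pages on-call.
No further pages.

app-a, lb-1, queue-2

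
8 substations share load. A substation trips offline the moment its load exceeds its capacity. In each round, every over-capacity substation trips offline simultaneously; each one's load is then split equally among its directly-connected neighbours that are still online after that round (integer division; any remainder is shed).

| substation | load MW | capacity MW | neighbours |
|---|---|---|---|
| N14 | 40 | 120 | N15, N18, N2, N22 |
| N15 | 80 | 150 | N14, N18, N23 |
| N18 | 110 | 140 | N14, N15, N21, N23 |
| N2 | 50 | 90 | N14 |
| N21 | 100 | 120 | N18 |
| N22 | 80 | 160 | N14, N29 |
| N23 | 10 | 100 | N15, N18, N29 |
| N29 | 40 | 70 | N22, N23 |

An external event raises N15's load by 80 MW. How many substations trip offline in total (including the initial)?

Round 1 — N15 at 160 > 150. N15 trips offline.
  N15 sheds 160 MW to N14, N18, N23: 53 each (1 lost).
    N14: 40+53 = 93 ≤ 120
    N18: 110+53 = 163 > 140
    N23: 10+53 = 63 ≤ 100
Round 2 — N18 trips offline.
  N18 sheds 163 MW to N14, N21, N23: 54 each (1 lost).
    N14: 93+54 = 147 > 120
    N21: 100+54 = 154 > 120
    N23: 63+54 = 117 > 100
Round 3 — N14, N21, N23 trip offline.
  N14 sheds 147 MW to N2, N22: 73 each (1 lost).
    N2: 50+73 = 123 > 90
    N22: 80+73 = 153 ≤ 160
  N21 sheds 154 MW: no online neighbours, lost.
  N23 sheds 117 MW to N29: 117 each.
    N29: 40+117 = 157 > 70
Round 4 — N2, N29 trip offline.
  N2 sheds 123 MW: no online neighbours, lost.
  N29 sheds 157 MW to N22: 157 each.
    N22: 153+157 = 310 > 160
Round 5 — N22 trips offline.
  N22 sheds 310 MW: no online neighbours, lost.
No further trips.

8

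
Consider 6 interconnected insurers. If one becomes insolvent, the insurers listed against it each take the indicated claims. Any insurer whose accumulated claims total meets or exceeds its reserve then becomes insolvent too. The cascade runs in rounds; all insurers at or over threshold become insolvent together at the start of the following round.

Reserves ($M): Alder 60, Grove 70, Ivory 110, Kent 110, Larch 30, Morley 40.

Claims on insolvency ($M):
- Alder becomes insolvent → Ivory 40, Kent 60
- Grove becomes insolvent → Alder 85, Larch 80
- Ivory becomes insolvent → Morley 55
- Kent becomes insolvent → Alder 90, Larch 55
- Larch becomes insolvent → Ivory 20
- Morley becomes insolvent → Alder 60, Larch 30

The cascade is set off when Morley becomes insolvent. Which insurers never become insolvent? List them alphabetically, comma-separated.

Round 1 — Morley becomes insolvent (initial).
  Alder: +60 → 60 ≥ 60
  Larch: +30 → 30 ≥ 30
Round 2 — Alder, Larch become insolvent.
  Ivory: +40+20 → 60 < 110
  Kent: +60 → 60 < 110
No further insolvencies.

Grove, Ivory, Kent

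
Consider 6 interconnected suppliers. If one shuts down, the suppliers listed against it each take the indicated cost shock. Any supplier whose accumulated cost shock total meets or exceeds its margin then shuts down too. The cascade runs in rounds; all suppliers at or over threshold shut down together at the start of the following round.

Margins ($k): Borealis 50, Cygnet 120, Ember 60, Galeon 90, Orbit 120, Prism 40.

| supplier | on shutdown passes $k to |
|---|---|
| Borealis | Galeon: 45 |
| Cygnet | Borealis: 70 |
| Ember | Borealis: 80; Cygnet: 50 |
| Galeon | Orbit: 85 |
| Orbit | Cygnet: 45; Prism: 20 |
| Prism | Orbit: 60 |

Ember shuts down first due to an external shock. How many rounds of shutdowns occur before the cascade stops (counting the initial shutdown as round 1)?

2

Round 1 — Ember shuts down (initial).
  Borealis: +80 → 80 ≥ 50
  Cygnet: +50 → 50 < 120
Round 2 — Borealis shuts down.
  Galeon: +45 → 45 < 90
No further shutdowns.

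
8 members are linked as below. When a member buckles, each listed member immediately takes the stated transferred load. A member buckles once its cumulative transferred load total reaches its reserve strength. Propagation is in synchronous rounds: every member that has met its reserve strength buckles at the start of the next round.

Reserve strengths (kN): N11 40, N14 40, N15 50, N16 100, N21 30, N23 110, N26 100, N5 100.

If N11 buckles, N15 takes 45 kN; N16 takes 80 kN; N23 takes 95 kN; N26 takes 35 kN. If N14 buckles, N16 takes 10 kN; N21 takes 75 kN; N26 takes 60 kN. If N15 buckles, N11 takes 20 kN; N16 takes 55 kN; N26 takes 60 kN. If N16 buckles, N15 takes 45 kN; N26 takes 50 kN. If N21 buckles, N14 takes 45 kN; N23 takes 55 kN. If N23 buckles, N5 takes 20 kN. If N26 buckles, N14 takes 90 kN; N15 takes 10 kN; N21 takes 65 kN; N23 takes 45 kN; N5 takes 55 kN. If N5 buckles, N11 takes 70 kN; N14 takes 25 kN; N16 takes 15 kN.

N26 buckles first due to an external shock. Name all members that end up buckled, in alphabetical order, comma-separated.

N14, N21, N26

Round 1 — N26 buckles (initial).
  N14: +90 → 90 ≥ 40
  N15: +10 → 10 < 50
  N21: +65 → 65 ≥ 30
  N23: +45 → 45 < 110
  N5: +55 → 55 < 100
Round 2 — N14, N21 buckle.
  N16: +10 → 10 < 100
  N23: +55 → 100 < 110
No further bucklings.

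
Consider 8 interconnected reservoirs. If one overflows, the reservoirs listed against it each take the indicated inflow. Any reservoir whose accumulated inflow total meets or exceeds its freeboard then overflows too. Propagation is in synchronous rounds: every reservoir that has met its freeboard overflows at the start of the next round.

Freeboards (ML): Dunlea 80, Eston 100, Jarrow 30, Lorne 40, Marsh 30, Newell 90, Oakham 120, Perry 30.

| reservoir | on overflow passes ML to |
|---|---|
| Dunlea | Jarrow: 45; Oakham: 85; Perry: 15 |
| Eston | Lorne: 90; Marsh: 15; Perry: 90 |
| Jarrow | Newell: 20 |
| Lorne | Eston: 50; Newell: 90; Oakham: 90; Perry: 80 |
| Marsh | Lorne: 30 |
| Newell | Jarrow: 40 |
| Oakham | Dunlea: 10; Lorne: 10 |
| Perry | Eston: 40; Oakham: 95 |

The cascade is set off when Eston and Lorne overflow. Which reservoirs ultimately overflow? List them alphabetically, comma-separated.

Round 1 — Eston, Lorne overflow (initial).
  Marsh: +15 → 15 < 30
  Newell: +90 → 90 ≥ 90
  Oakham: +90 → 90 < 120
  Perry: +90+80 → 170 ≥ 30
Round 2 — Newell, Perry overflow.
  Jarrow: +40 → 40 ≥ 30
  Oakham: +95 → 185 ≥ 120
Round 3 — Jarrow, Oakham overflow.
  Dunlea: +10 → 10 < 80
No further overflows.

Eston, Jarrow, Lorne, Newell, Oakham, Perry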